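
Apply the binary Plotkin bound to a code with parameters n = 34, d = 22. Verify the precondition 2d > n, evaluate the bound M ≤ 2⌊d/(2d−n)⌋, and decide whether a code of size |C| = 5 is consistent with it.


Plotkin bound M ≤ 4; given |C| = 5 > bound (violated).

Check applicability: 2d = 44, n = 34.
2d − n = 10 > 0, so Plotkin applies.
Compute d/(2d−n) = 22/10 ≈ 2.2000.
⌊d/(2d−n)⌋ = 2.
Plotkin bound: M ≤ 2·2 = 4.
Given |C| = 5, check: VIOLATED.
This |C| is above the Plotkin bound, so no binary code with n = 34, d = 22 and 5 codewords exists.


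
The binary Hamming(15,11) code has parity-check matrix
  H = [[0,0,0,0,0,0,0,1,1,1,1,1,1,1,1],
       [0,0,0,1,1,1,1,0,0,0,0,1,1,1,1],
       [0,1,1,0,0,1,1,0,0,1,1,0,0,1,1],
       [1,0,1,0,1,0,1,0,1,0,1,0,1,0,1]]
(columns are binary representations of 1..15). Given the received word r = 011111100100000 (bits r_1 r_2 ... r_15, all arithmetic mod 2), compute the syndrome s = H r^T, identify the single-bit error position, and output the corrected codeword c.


s = (1, 0, 1, 1)^T, error position = 11, corrected codeword c = 011111100110000

Compute s = H r^T mod 2 one row at a time:
  s_1 = 0 + 0 + 1 + 0 + 0 + 0 + 0 + 0 = 1 ≡ 1 (mod 2).
  s_2 = 1 + 1 + 1 + 1 + 0 + 0 + 0 + 0 = 4 ≡ 0 (mod 2).
  s_3 = 1 + 1 + 1 + 1 + 1 + 0 + 0 + 0 = 5 ≡ 1 (mod 2).
  s_4 = 0 + 1 + 1 + 1 + 0 + 0 + 0 + 0 = 3 ≡ 1 (mod 2).
s = (1, 0, 1, 1)^T — this equals column 11 of H (binary 1011), so error is at position 11.
Correct: flip bit 11 of r = 011111100100000 to get c = 011111100110000.


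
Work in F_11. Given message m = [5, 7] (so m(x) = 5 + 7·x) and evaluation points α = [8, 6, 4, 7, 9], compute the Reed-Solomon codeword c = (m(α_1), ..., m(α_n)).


c = [6, 3, 0, 10, 2]

Message polynomial: m(x) = 5 + 7·x (mod 11).
For each evaluation point α_i, compute m(α_i) mod 11:
  α_1 = 8: Horner steps 7 → 6, so m(8) = 6.
  α_2 = 6: Horner steps 7 → 3, so m(6) = 3.
  α_3 = 4: Horner steps 7 → 0, so m(4) = 0.
  α_4 = 7: Horner steps 7 → 10, so m(7) = 10.
  α_5 = 9: Horner steps 7 → 2, so m(9) = 2.
Codeword c = [6, 3, 0, 10, 2] ∈ F_11^5.


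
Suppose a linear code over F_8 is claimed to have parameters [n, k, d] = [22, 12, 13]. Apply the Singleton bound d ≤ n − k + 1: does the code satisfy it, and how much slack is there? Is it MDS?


Singleton RHS = n − k + 1 = 11, slack = -2, bound violated (no such code; not MDS).

Singleton bound: d ≤ n − k + 1.
Here n = 22, k = 12, so n − k + 1 = 11.
Given d = 13, check d ≤ 11: NO.
Slack = (n − k + 1) − d = -2.
The slack is negative: d = 13 exceeds n − k + 1 = 11 by 2, so the Singleton bound is violated and no linear [22, 12, 13]_8 code can exist. In particular it is not MDS (MDS requires d = n − k + 1 exactly).
Description: the claimed parameters are [22, 12, 13]_8; such a code would be impossible (violates the Singleton bound).


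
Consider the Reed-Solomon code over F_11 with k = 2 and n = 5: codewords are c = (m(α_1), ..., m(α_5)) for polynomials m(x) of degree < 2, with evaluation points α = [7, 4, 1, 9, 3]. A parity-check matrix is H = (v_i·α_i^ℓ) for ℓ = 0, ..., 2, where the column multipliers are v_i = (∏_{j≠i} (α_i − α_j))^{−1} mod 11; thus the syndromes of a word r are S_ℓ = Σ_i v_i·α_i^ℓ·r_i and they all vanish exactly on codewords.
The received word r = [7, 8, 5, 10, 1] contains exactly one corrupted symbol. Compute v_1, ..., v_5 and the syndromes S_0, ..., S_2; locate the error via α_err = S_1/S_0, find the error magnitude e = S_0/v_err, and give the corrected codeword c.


S = (9, 9, 9), error at position 3, error magnitude e = 7, c = [7, 8, 9, 10, 1].

Step 1: column multipliers v_i = (∏_{j≠i}(α_i − α_j))^{−1} mod 11.
  i = 1 (α = 7): (7−4)(7−1)(7−9)(7−3) = 3·6·(−2)·4 = −144 ≡ 10, so v_1 = 10^{−1} = 10 (mod 11).
  i = 2 (α = 4): (4−7)(4−1)(4−9)(4−3) = (−3)·3·(−5)·1 = 45 ≡ 1, so v_2 = 1^{−1} = 1 (mod 11).
  i = 3 (α = 1): (1−7)(1−4)(1−9)(1−3) = (−6)·(−3)·(−8)·(−2) = 288 ≡ 2, so v_3 = 2^{−1} = 6 (mod 11).
  i = 4 (α = 9): (9−7)(9−4)(9−1)(9−3) = 2·5·8·6 = 480 ≡ 7, so v_4 = 7^{−1} = 8 (mod 11).
  i = 5 (α = 3): (3−7)(3−4)(3−1)(3−9) = (−4)·(−1)·2·(−6) = −48 ≡ 7, so v_5 = 7^{−1} = 8 (mod 11).
  v = [10, 1, 6, 8, 8].
Step 2: syndromes of r = [7, 8, 5, 10, 1] (all sums mod 11).
  S_0 = Σ v_i r_i = 10·7 + 1·8 + 6·5 + 8·10 + 8·1 = 196 ≡ 9.
  S_1 = Σ v_i α_i r_i = 10·7·7 + 1·4·8 + 6·1·5 + 8·9·10 + 8·3·1 = 1296 ≡ 9.
  α_i^2 mod 11 = [5, 5, 1, 4, 9].
  S_2 = Σ v_i α_i^2 r_i = 10·5·7 + 1·5·8 + 6·1·5 + 8·4·10 + 8·9·1 = 812 ≡ 9.
  S = (9, 9, 9) ≠ 0, so r is not a codeword (an error is present).
Step 3: locate the error. For a single error e at position i, S_ℓ = v_i·e·α_i^ℓ, so α_err = S_1/S_0.
  S_0^{−1} = 9^{−1} = 5 (mod 11), so α_err = 9·5 = 45 ≡ 1 = α_3. Error position i = 3.
  Consistency check: S_2/S_1 = 9·5 = 45 ≡ 1 = α_err ✓ (single-error assumption holds).
Step 4: error magnitude e = S_0/v_3 = S_0·∏_{j≠3}(α_3 − α_j) = 9·2 = 18 ≡ 7 (mod 11).
Step 5: correct position 3: c_3 = r_3 − e = 5 − 7 ≡ 9 (mod 11). Hence c = [7, 8, 9, 10, 1].
  Check: interpolating c through the α_i gives m(x) = 2 + 7·x (degree < 2) with m(α_i) = c_i for every i, so c is indeed a codeword.


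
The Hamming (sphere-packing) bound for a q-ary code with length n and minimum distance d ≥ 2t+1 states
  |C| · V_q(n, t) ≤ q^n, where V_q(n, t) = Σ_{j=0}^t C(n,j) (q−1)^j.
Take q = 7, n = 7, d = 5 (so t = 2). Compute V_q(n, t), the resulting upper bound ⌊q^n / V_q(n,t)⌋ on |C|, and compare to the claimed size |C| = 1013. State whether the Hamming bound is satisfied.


V_q(n, t) = 799, q^n = 823543, Hamming bound = 1030, |C| = 1013 ≤ bound (satisfied).

Step 1: Compute V_q(n, t) = Σ_{j=0}^2 C(n, j) (q−1)^j.
  j = 0: C(7,0)·(6)^0 = 1·1 = 1.
  j = 1: C(7,1)·(6)^1 = 7·6 = 42.
  j = 2: C(7,2)·(6)^2 = 21·36 = 756.
  V_q(n, t) = 1 + 42 + 756 = 799.
Step 2: q^n = 7^7 = 823543.
Step 3: Hamming bound ⌊q^n / V_q(n,t)⌋ = ⌊823543/799⌋ = 1030.
Step 4: Compare |C| = 1013 to 1030: satisfied.
The claimed |C| lies below the Hamming bound.


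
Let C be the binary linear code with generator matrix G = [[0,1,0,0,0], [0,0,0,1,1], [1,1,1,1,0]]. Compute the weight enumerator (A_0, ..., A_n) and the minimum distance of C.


Weight distribution: A_0 = 1, A_1 = 1, A_2 = 1, A_3 = 3, A_4 = 2. Minimum distance d = 1.

Enumerate all 2^3 = 8 messages m ∈ F_2^3.
For each, compute codeword c = mG in F_2^5, then tally its weight.
  m = 000 → c = 00000, weight = 0.
  m = 100 → c = 01000, weight = 1.
  m = 010 → c = 00011, weight = 2.
  m = 110 → c = 01011, weight = 3.
  m = 001 → c = 11110, weight = 4.
  m = 101 → c = 10110, weight = 3.
  m = 011 → c = 11101, weight = 4.
  m = 111 → c = 10101, weight = 3.
Tally weights:
  weight 0: 1 codewords.
  weight 1: 1 codewords.
  weight 2: 1 codewords.
  weight 3: 3 codewords.
  weight 4: 2 codewords.
Minimum distance d = smallest w > 0 with A_w > 0 = 1.
Sanity: Σ A_w = 8 = 2^3 = 8 ✓.


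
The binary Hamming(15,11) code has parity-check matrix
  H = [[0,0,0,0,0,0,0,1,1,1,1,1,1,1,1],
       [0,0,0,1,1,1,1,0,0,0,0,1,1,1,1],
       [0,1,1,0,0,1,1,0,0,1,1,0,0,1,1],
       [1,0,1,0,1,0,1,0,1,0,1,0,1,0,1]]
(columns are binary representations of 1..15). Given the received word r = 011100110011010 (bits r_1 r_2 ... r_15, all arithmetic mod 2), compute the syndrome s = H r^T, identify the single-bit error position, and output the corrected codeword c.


s = (0, 0, 1, 1)^T, error position = 3, corrected codeword c = 010100110011010

Compute s = H r^T mod 2 one row at a time:
  s_1 = 1 + 0 + 0 + 1 + 1 + 0 + 1 + 0 = 4 ≡ 0 (mod 2).
  s_2 = 1 + 0 + 0 + 1 + 1 + 0 + 1 + 0 = 4 ≡ 0 (mod 2).
  s_3 = 1 + 1 + 0 + 1 + 0 + 1 + 1 + 0 = 5 ≡ 1 (mod 2).
  s_4 = 0 + 1 + 0 + 1 + 0 + 1 + 0 + 0 = 3 ≡ 1 (mod 2).
s = (0, 0, 1, 1)^T — this equals column 3 of H (binary 0011), so error is at position 3.
Correct: flip bit 3 of r = 011100110011010 to get c = 010100110011010.


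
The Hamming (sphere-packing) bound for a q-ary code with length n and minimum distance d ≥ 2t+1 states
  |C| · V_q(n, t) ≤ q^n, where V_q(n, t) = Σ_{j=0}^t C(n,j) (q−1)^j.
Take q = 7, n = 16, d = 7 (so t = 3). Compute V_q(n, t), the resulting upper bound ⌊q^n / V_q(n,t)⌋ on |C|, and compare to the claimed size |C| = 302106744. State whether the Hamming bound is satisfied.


V_q(n, t) = 125377, q^n = 33232930569601, Hamming bound = 265064011, |C| = 302106744 > bound (violated).

Step 1: Compute V_q(n, t) = Σ_{j=0}^3 C(n, j) (q−1)^j.
  j = 0: C(16,0)·(6)^0 = 1·1 = 1.
  j = 1: C(16,1)·(6)^1 = 16·6 = 96.
  j = 2: C(16,2)·(6)^2 = 120·36 = 4320.
  j = 3: C(16,3)·(6)^3 = 560·216 = 120960.
  V_q(n, t) = 1 + 96 + 4320 + 120960 = 125377.
Step 2: q^n = 7^16 = 33232930569601.
Step 3: Hamming bound ⌊q^n / V_q(n,t)⌋ = ⌊33232930569601/125377⌋ = 265064011.
Step 4: Compare |C| = 302106744 to 265064011: violated.
The claimed |C| lies above the Hamming bound, so no 7-ary code of length 16 with d ≥ 7 can have 302106744 codewords.


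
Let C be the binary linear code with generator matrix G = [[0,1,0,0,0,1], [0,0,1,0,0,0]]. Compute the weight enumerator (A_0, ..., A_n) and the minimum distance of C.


Weight distribution: A_0 = 1, A_1 = 1, A_2 = 1, A_3 = 1. Minimum distance d = 1.

Enumerate all 2^2 = 4 messages m ∈ F_2^2.
For each, compute codeword c = mG in F_2^6, then tally its weight.
  m = 00 → c = 000000, weight = 0.
  m = 10 → c = 010001, weight = 2.
  m = 01 → c = 001000, weight = 1.
  m = 11 → c = 011001, weight = 3.
Tally weights:
  weight 0: 1 codewords.
  weight 1: 1 codewords.
  weight 2: 1 codewords.
  weight 3: 1 codewords.
Minimum distance d = smallest w > 0 with A_w > 0 = 1.
Sanity: Σ A_w = 4 = 2^2 = 4 ✓.


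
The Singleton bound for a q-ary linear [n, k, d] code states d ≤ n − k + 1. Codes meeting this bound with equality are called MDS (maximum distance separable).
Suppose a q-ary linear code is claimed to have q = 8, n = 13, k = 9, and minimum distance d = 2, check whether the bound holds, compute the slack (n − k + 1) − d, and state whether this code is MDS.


Singleton RHS = n − k + 1 = 5, slack = 3, bound satisfied, not MDS.

Singleton bound: d ≤ n − k + 1.
Here n = 13, k = 9, so n − k + 1 = 5.
Given d = 2, check d ≤ 5: YES.
Slack = (n − k + 1) − d = 3.
The code is NOT MDS (slack = 3 > 0).
Description: the claimed parameters are [13, 9, 2]_8; such a code would be non-MDS.


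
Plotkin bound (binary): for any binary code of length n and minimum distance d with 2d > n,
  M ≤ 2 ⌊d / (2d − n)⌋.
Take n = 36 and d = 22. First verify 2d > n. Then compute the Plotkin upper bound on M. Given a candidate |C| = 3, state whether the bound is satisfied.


Plotkin bound M ≤ 4; given |C| = 3 ≤ bound (satisfied).

Check applicability: 2d = 44, n = 36.
2d − n = 8 > 0, so Plotkin applies.
Compute d/(2d−n) = 22/8 ≈ 2.7500.
⌊d/(2d−n)⌋ = 2.
Plotkin bound: M ≤ 2·2 = 4.
Given |C| = 3, check: satisfied.
This |C| is below the Plotkin bound.


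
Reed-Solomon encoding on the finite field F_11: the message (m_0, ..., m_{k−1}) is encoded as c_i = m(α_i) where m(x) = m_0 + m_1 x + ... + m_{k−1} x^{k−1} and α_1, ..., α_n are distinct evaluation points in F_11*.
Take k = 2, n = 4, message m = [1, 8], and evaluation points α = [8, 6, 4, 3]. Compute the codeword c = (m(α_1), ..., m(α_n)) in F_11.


c = [10, 5, 0, 3]

Message polynomial: m(x) = 1 + 8·x (mod 11).
For each evaluation point α_i, compute m(α_i) mod 11:
  α_1 = 8: Horner steps 8 → 10, so m(8) = 10.
  α_2 = 6: Horner steps 8 → 5, so m(6) = 5.
  α_3 = 4: Horner steps 8 → 0, so m(4) = 0.
  α_4 = 3: Horner steps 8 → 3, so m(3) = 3.
Codeword c = [10, 5, 0, 3] ∈ F_11^4.


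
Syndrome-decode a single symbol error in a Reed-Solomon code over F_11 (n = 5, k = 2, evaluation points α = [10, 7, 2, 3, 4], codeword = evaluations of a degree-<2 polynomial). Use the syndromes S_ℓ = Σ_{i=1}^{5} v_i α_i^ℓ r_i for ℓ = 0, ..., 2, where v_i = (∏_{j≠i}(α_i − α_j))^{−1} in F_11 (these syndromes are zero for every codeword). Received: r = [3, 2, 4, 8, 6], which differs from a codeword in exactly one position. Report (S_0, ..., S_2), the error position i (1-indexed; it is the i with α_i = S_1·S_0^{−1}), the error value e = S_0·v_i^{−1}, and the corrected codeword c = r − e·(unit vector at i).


S = (9, 3, 1), error at position 5, error magnitude e = 5, c = [3, 2, 4, 8, 1].

Step 1: column multipliers v_i = (∏_{j≠i}(α_i − α_j))^{−1} mod 11.
  i = 1 (α = 10): (10−7)(10−2)(10−3)(10−4) = 3·8·7·6 = 1008 ≡ 7, so v_1 = 7^{−1} = 8 (mod 11).
  i = 2 (α = 7): (7−10)(7−2)(7−3)(7−4) = (−3)·5·4·3 = −180 ≡ 7, so v_2 = 7^{−1} = 8 (mod 11).
  i = 3 (α = 2): (2−10)(2−7)(2−3)(2−4) = (−8)·(−5)·(−1)·(−2) = 80 ≡ 3, so v_3 = 3^{−1} = 4 (mod 11).
  i = 4 (α = 3): (3−10)(3−7)(3−2)(3−4) = (−7)·(−4)·1·(−1) = −28 ≡ 5, so v_4 = 5^{−1} = 9 (mod 11).
  i = 5 (α = 4): (4−10)(4−7)(4−2)(4−3) = (−6)·(−3)·2·1 = 36 ≡ 3, so v_5 = 3^{−1} = 4 (mod 11).
  v = [8, 8, 4, 9, 4].
Step 2: syndromes of r = [3, 2, 4, 8, 6] (all sums mod 11).
  S_0 = Σ v_i r_i = 8·3 + 8·2 + 4·4 + 9·8 + 4·6 = 152 ≡ 9.
  S_1 = Σ v_i α_i r_i = 8·10·3 + 8·7·2 + 4·2·4 + 9·3·8 + 4·4·6 = 696 ≡ 3.
  α_i^2 mod 11 = [1, 5, 4, 9, 5].
  S_2 = Σ v_i α_i^2 r_i = 8·1·3 + 8·5·2 + 4·4·4 + 9·9·8 + 4·5·6 = 936 ≡ 1.
  S = (9, 3, 1) ≠ 0, so r is not a codeword (an error is present).
Step 3: locate the error. For a single error e at position i, S_ℓ = v_i·e·α_i^ℓ, so α_err = S_1/S_0.
  S_0^{−1} = 9^{−1} = 5 (mod 11), so α_err = 3·5 = 15 ≡ 4 = α_5. Error position i = 5.
  Consistency check: S_2/S_1 = 1·4 = 4 ≡ 4 = α_err ✓ (single-error assumption holds).
Step 4: error magnitude e = S_0/v_5 = S_0·∏_{j≠5}(α_5 − α_j) = 9·3 = 27 ≡ 5 (mod 11).
Step 5: correct position 5: c_5 = r_5 − e = 6 − 5 ≡ 1 (mod 11). Hence c = [3, 2, 4, 8, 1].
  Check: interpolating c through the α_i gives m(x) = 7 + 4·x (degree < 2) with m(α_i) = c_i for every i, so c is indeed a codeword.


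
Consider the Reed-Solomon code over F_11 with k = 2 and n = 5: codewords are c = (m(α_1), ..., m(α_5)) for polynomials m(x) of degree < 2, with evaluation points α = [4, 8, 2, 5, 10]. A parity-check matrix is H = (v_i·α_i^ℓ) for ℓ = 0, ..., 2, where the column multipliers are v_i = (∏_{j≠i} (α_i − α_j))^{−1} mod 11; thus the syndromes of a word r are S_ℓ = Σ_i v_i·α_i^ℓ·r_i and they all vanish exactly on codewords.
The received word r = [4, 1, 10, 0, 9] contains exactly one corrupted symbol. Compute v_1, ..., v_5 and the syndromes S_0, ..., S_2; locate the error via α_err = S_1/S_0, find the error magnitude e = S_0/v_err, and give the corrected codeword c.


S = (9, 3, 1), error at position 1, error magnitude e = 8, c = [7, 1, 10, 0, 9].

Step 1: column multipliers v_i = (∏_{j≠i}(α_i − α_j))^{−1} mod 11.
  i = 1 (α = 4): (4−8)(4−2)(4−5)(4−10) = (−4)·2·(−1)·(−6) = −48 ≡ 7, so v_1 = 7^{−1} = 8 (mod 11).
  i = 2 (α = 8): (8−4)(8−2)(8−5)(8−10) = 4·6·3·(−2) = −144 ≡ 10, so v_2 = 10^{−1} = 10 (mod 11).
  i = 3 (α = 2): (2−4)(2−8)(2−5)(2−10) = (−2)·(−6)·(−3)·(−8) = 288 ≡ 2, so v_3 = 2^{−1} = 6 (mod 11).
  i = 4 (α = 5): (5−4)(5−8)(5−2)(5−10) = 1·(−3)·3·(−5) = 45 ≡ 1, so v_4 = 1^{−1} = 1 (mod 11).
  i = 5 (α = 10): (10−4)(10−8)(10−2)(10−5) = 6·2·8·5 = 480 ≡ 7, so v_5 = 7^{−1} = 8 (mod 11).
  v = [8, 10, 6, 1, 8].
Step 2: syndromes of r = [4, 1, 10, 0, 9] (all sums mod 11).
  S_0 = Σ v_i r_i = 8·4 + 10·1 + 6·10 + 1·0 + 8·9 = 174 ≡ 9.
  S_1 = Σ v_i α_i r_i = 8·4·4 + 10·8·1 + 6·2·10 + 1·5·0 + 8·10·9 = 1048 ≡ 3.
  α_i^2 mod 11 = [5, 9, 4, 3, 1].
  S_2 = Σ v_i α_i^2 r_i = 8·5·4 + 10·9·1 + 6·4·10 + 1·3·0 + 8·1·9 = 562 ≡ 1.
  S = (9, 3, 1) ≠ 0, so r is not a codeword (an error is present).
Step 3: locate the error. For a single error e at position i, S_ℓ = v_i·e·α_i^ℓ, so α_err = S_1/S_0.
  S_0^{−1} = 9^{−1} = 5 (mod 11), so α_err = 3·5 = 15 ≡ 4 = α_1. Error position i = 1.
  Consistency check: S_2/S_1 = 1·4 = 4 ≡ 4 = α_err ✓ (single-error assumption holds).
Step 4: error magnitude e = S_0/v_1 = S_0·∏_{j≠1}(α_1 − α_j) = 9·7 = 63 ≡ 8 (mod 11).
Step 5: correct position 1: c_1 = r_1 − e = 4 − 8 ≡ 7 (mod 11). Hence c = [7, 1, 10, 0, 9].
  Check: interpolating c through the α_i gives m(x) = 2 + 4·x (degree < 2) with m(α_i) = c_i for every i, so c is indeed a codeword.


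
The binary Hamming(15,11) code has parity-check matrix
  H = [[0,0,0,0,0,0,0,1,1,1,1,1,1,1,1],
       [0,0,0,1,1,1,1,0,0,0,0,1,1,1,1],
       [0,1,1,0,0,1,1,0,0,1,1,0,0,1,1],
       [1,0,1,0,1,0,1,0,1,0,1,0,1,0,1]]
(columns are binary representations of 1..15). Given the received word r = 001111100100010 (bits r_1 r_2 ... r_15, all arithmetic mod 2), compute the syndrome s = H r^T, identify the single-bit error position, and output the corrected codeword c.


s = (0, 1, 1, 1)^T, error position = 7, corrected codeword c = 001111000100010

Compute s = H r^T mod 2 one row at a time:
  s_1 = 0 + 0 + 1 + 0 + 0 + 0 + 1 + 0 = 2 ≡ 0 (mod 2).
  s_2 = 1 + 1 + 1 + 1 + 0 + 0 + 1 + 0 = 5 ≡ 1 (mod 2).
  s_3 = 0 + 1 + 1 + 1 + 1 + 0 + 1 + 0 = 5 ≡ 1 (mod 2).
  s_4 = 0 + 1 + 1 + 1 + 0 + 0 + 0 + 0 = 3 ≡ 1 (mod 2).
s = (0, 1, 1, 1)^T — this equals column 7 of H (binary 0111), so error is at position 7.
Correct: flip bit 7 of r = 001111100100010 to get c = 001111000100010.


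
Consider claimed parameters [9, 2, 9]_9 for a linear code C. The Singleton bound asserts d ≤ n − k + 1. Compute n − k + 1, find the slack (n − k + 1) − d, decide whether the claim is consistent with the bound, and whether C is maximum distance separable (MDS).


Singleton RHS = n − k + 1 = 8, slack = -1, bound violated (no such code; not MDS).

Singleton bound: d ≤ n − k + 1.
Here n = 9, k = 2, so n − k + 1 = 8.
Given d = 9, check d ≤ 8: NO.
Slack = (n − k + 1) − d = -1.
The slack is negative: d = 9 exceeds n − k + 1 = 8 by 1, so the Singleton bound is violated and no linear [9, 2, 9]_9 code can exist. In particular it is not MDS (MDS requires d = n − k + 1 exactly).
Description: the claimed parameters are [9, 2, 9]_9; such a code would be impossible (violates the Singleton bound).


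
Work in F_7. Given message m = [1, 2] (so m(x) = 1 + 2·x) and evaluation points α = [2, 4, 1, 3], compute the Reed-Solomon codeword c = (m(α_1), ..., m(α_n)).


c = [5, 2, 3, 0]

Message polynomial: m(x) = 1 + 2·x (mod 7).
For each evaluation point α_i, compute m(α_i) mod 7:
  α_1 = 2: Horner steps 2 → 5, so m(2) = 5.
  α_2 = 4: Horner steps 2 → 2, so m(4) = 2.
  α_3 = 1: Horner steps 2 → 3, so m(1) = 3.
  α_4 = 3: Horner steps 2 → 0, so m(3) = 0.
Codeword c = [5, 2, 3, 0] ∈ F_7^4.


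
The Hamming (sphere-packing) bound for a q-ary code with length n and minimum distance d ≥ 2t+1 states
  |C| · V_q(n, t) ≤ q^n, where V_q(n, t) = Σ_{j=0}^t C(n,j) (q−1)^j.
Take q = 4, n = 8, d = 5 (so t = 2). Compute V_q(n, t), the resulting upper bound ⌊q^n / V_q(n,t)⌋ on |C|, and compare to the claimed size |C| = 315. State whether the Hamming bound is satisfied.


V_q(n, t) = 277, q^n = 65536, Hamming bound = 236, |C| = 315 > bound (violated).

Step 1: Compute V_q(n, t) = Σ_{j=0}^2 C(n, j) (q−1)^j.
  j = 0: C(8,0)·(3)^0 = 1·1 = 1.
  j = 1: C(8,1)·(3)^1 = 8·3 = 24.
  j = 2: C(8,2)·(3)^2 = 28·9 = 252.
  V_q(n, t) = 1 + 24 + 252 = 277.
Step 2: q^n = 4^8 = 65536.
Step 3: Hamming bound ⌊q^n / V_q(n,t)⌋ = ⌊65536/277⌋ = 236.
Step 4: Compare |C| = 315 to 236: violated.
The claimed |C| lies above the Hamming bound, so no 4-ary code of length 8 with d ≥ 5 can have 315 codewords.


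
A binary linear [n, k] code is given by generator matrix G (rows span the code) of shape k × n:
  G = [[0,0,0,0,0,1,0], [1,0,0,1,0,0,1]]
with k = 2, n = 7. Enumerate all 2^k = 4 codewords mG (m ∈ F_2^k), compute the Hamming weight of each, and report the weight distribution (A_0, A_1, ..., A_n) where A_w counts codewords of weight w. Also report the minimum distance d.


Weight distribution: A_0 = 1, A_1 = 1, A_3 = 1, A_4 = 1. Minimum distance d = 1.

Enumerate all 2^2 = 4 messages m ∈ F_2^2.
For each, compute codeword c = mG in F_2^7, then tally its weight.
  m = 00 → c = 0000000, weight = 0.
  m = 10 → c = 0000010, weight = 1.
  m = 01 → c = 1001001, weight = 3.
  m = 11 → c = 1001011, weight = 4.
Tally weights:
  weight 0: 1 codewords.
  weight 1: 1 codewords.
  weight 3: 1 codewords.
  weight 4: 1 codewords.
Minimum distance d = smallest w > 0 with A_w > 0 = 1.
Sanity: Σ A_w = 4 = 2^2 = 4 ✓.


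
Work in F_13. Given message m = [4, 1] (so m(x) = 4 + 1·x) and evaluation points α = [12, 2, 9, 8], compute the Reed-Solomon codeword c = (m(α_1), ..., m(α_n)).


c = [3, 6, 0, 12]

Message polynomial: m(x) = 4 + 1·x (mod 13).
For each evaluation point α_i, compute m(α_i) mod 13:
  α_1 = 12: Horner steps 1 → 3, so m(12) = 3.
  α_2 = 2: Horner steps 1 → 6, so m(2) = 6.
  α_3 = 9: Horner steps 1 → 0, so m(9) = 0.
  α_4 = 8: Horner steps 1 → 12, so m(8) = 12.
Codeword c = [3, 6, 0, 12] ∈ F_13^4.


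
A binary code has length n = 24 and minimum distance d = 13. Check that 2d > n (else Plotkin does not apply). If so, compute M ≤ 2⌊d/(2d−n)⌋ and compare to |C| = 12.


Plotkin bound M ≤ 12; given |C| = 12 ≤ bound (satisfied).

Check applicability: 2d = 26, n = 24.
2d − n = 2 > 0, so Plotkin applies.
Compute d/(2d−n) = 13/2 ≈ 6.5000.
⌊d/(2d−n)⌋ = 6.
Plotkin bound: M ≤ 2·6 = 12.
Given |C| = 12, check: satisfied.
This |C| is at the Plotkin bound.


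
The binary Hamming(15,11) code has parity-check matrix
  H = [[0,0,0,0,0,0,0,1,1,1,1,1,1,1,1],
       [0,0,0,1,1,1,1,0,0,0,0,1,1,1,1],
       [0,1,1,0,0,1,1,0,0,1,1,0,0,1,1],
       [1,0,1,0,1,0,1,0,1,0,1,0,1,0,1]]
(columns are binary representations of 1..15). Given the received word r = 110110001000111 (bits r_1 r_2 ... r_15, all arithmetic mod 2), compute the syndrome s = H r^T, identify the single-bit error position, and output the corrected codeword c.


s = (0, 1, 1, 1)^T, error position = 7, corrected codeword c = 110110101000111

Compute s = H r^T mod 2 one row at a time:
  s_1 = 0 + 1 + 0 + 0 + 0 + 1 + 1 + 1 = 4 ≡ 0 (mod 2).
  s_2 = 1 + 1 + 0 + 0 + 0 + 1 + 1 + 1 = 5 ≡ 1 (mod 2).
  s_3 = 1 + 0 + 0 + 0 + 0 + 0 + 1 + 1 = 3 ≡ 1 (mod 2).
  s_4 = 1 + 0 + 1 + 0 + 1 + 0 + 1 + 1 = 5 ≡ 1 (mod 2).
s = (0, 1, 1, 1)^T — this equals column 7 of H (binary 0111), so error is at position 7.
Correct: flip bit 7 of r = 110110001000111 to get c = 110110101000111.


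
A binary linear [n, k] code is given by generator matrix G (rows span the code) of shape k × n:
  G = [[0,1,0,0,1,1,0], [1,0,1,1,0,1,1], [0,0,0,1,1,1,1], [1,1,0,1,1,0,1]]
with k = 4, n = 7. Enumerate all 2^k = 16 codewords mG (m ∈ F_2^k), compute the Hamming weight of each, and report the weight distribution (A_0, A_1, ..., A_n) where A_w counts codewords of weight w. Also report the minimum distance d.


Weight distribution: A_0 = 1, A_1 = 1, A_2 = 1, A_3 = 4, A_4 = 5, A_5 = 3, A_6 = 1. Minimum distance d = 1.

Enumerate all 2^4 = 16 messages m ∈ F_2^4.
For each, compute codeword c = mG in F_2^7, then tally its weight.
  m = 0000 → c = 0000000, weight = 0.
  m = 1000 → c = 0100110, weight = 3.
  m = 0100 → c = 1011011, weight = 5.
  m = 1100 → c = 1111101, weight = 6.
  m = 0010 → c = 0001111, weight = 4.
  m = 1010 → c = 0101001, weight = 3.
  m = 0110 → c = 1010100, weight = 3.
  m = 1110 → c = 1110010, weight = 4.
  m = 0001 → c = 1101101, weight = 5.
  m = 1001 → c = 1001011, weight = 4.
  m = 0101 → c = 0110110, weight = 4.
  m = 1101 → c = 0010000, weight = 1.
  m = 0011 → c = 1100010, weight = 3.
  m = 1011 → c = 1000100, weight = 2.
  m = 0111 → c = 0111001, weight = 4.
  m = 1111 → c = 0011111, weight = 5.
Tally weights:
  weight 0: 1 codewords.
  weight 1: 1 codewords.
  weight 2: 1 codewords.
  weight 3: 4 codewords.
  weight 4: 5 codewords.
  weight 5: 3 codewords.
  weight 6: 1 codewords.
Minimum distance d = smallest w > 0 with A_w > 0 = 1.
Sanity: Σ A_w = 16 = 2^4 = 16 ✓.


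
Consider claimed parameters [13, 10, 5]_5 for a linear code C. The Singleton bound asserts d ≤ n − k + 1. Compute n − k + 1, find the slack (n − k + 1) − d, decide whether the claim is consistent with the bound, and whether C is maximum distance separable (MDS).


Singleton RHS = n − k + 1 = 4, slack = -1, bound violated (no such code; not MDS).

Singleton bound: d ≤ n − k + 1.
Here n = 13, k = 10, so n − k + 1 = 4.
Given d = 5, check d ≤ 4: NO.
Slack = (n − k + 1) − d = -1.
The slack is negative: d = 5 exceeds n − k + 1 = 4 by 1, so the Singleton bound is violated and no linear [13, 10, 5]_5 code can exist. In particular it is not MDS (MDS requires d = n − k + 1 exactly).
Description: the claimed parameters are [13, 10, 5]_5; such a code would be impossible (violates the Singleton bound).


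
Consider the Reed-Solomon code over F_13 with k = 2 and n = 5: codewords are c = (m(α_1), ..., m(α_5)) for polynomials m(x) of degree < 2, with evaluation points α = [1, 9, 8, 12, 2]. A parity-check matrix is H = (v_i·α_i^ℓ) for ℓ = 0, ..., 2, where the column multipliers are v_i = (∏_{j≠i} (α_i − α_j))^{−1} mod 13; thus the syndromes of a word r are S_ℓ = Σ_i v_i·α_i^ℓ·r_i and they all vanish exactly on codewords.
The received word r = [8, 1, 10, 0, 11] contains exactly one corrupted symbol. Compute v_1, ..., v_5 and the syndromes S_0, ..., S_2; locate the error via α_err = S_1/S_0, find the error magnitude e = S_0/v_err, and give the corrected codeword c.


S = (10, 7, 1), error at position 5, error magnitude e = 12, c = [8, 1, 10, 0, 12].

Step 1: column multipliers v_i = (∏_{j≠i}(α_i − α_j))^{−1} mod 13.
  i = 1 (α = 1): (1−9)(1−8)(1−12)(1−2) = (−8)·(−7)·(−11)·(−1) = 616 ≡ 5, so v_1 = 5^{−1} = 8 (mod 13).
  i = 2 (α = 9): (9−1)(9−8)(9−12)(9−2) = 8·1·(−3)·7 = −168 ≡ 1, so v_2 = 1^{−1} = 1 (mod 13).
  i = 3 (α = 8): (8−1)(8−9)(8−12)(8−2) = 7·(−1)·(−4)·6 = 168 ≡ 12, so v_3 = 12^{−1} = 12 (mod 13).
  i = 4 (α = 12): (12−1)(12−9)(12−8)(12−2) = 11·3·4·10 = 1320 ≡ 7, so v_4 = 7^{−1} = 2 (mod 13).
  i = 5 (α = 2): (2−1)(2−9)(2−8)(2−12) = 1·(−7)·(−6)·(−10) = −420 ≡ 9, so v_5 = 9^{−1} = 3 (mod 13).
  v = [8, 1, 12, 2, 3].
Step 2: syndromes of r = [8, 1, 10, 0, 11] (all sums mod 13).
  S_0 = Σ v_i r_i = 8·8 + 1·1 + 12·10 + 2·0 + 3·11 = 218 ≡ 10.
  S_1 = Σ v_i α_i r_i = 8·1·8 + 1·9·1 + 12·8·10 + 2·12·0 + 3·2·11 = 1099 ≡ 7.
  α_i^2 mod 13 = [1, 3, 12, 1, 4].
  S_2 = Σ v_i α_i^2 r_i = 8·1·8 + 1·3·1 + 12·12·10 + 2·1·0 + 3·4·11 = 1639 ≡ 1.
  S = (10, 7, 1) ≠ 0, so r is not a codeword (an error is present).
Step 3: locate the error. For a single error e at position i, S_ℓ = v_i·e·α_i^ℓ, so α_err = S_1/S_0.
  S_0^{−1} = 10^{−1} = 4 (mod 13), so α_err = 7·4 = 28 ≡ 2 = α_5. Error position i = 5.
  Consistency check: S_2/S_1 = 1·2 = 2 ≡ 2 = α_err ✓ (single-error assumption holds).
Step 4: error magnitude e = S_0/v_5 = S_0·∏_{j≠5}(α_5 − α_j) = 10·9 = 90 ≡ 12 (mod 13).
Step 5: correct position 5: c_5 = r_5 − e = 11 − 12 ≡ 12 (mod 13). Hence c = [8, 1, 10, 0, 12].
  Check: interpolating c through the α_i gives m(x) = 4 + 4·x (degree < 2) with m(α_i) = c_i for every i, so c is indeed a codeword.


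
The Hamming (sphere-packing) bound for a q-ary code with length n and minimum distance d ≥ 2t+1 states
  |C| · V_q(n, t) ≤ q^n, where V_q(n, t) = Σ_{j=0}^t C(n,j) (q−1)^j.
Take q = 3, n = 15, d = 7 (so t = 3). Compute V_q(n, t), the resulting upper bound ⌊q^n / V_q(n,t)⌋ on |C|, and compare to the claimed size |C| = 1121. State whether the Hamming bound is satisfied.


V_q(n, t) = 4091, q^n = 14348907, Hamming bound = 3507, |C| = 1121 ≤ bound (satisfied).

Step 1: Compute V_q(n, t) = Σ_{j=0}^3 C(n, j) (q−1)^j.
  j = 0: C(15,0)·(2)^0 = 1·1 = 1.
  j = 1: C(15,1)·(2)^1 = 15·2 = 30.
  j = 2: C(15,2)·(2)^2 = 105·4 = 420.
  j = 3: C(15,3)·(2)^3 = 455·8 = 3640.
  V_q(n, t) = 1 + 30 + 420 + 3640 = 4091.
Step 2: q^n = 3^15 = 14348907.
Step 3: Hamming bound ⌊q^n / V_q(n,t)⌋ = ⌊14348907/4091⌋ = 3507.
Step 4: Compare |C| = 1121 to 3507: satisfied.
The claimed |C| lies below the Hamming bound.


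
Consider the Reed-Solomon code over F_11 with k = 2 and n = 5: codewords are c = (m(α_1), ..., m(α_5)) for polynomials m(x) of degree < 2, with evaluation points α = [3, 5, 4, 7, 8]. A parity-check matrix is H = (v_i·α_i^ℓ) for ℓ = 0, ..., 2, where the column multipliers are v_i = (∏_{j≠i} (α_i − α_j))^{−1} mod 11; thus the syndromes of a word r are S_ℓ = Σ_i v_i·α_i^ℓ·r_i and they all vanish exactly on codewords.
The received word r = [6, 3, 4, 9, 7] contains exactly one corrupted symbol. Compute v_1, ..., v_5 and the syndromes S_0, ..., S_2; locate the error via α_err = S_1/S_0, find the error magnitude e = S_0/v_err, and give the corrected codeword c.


S = (1, 5, 3), error at position 2, error magnitude e = 1, c = [6, 2, 4, 9, 7].

Step 1: column multipliers v_i = (∏_{j≠i}(α_i − α_j))^{−1} mod 11.
  i = 1 (α = 3): (3−5)(3−4)(3−7)(3−8) = (−2)·(−1)·(−4)·(−5) = 40 ≡ 7, so v_1 = 7^{−1} = 8 (mod 11).
  i = 2 (α = 5): (5−3)(5−4)(5−7)(5−8) = 2·1·(−2)·(−3) = 12 ≡ 1, so v_2 = 1^{−1} = 1 (mod 11).
  i = 3 (α = 4): (4−3)(4−5)(4−7)(4−8) = 1·(−1)·(−3)·(−4) = −12 ≡ 10, so v_3 = 10^{−1} = 10 (mod 11).
  i = 4 (α = 7): (7−3)(7−5)(7−4)(7−8) = 4·2·3·(−1) = −24 ≡ 9, so v_4 = 9^{−1} = 5 (mod 11).
  i = 5 (α = 8): (8−3)(8−5)(8−4)(8−7) = 5·3·4·1 = 60 ≡ 5, so v_5 = 5^{−1} = 9 (mod 11).
  v = [8, 1, 10, 5, 9].
Step 2: syndromes of r = [6, 3, 4, 9, 7] (all sums mod 11).
  S_0 = Σ v_i r_i = 8·6 + 1·3 + 10·4 + 5·9 + 9·7 = 199 ≡ 1.
  S_1 = Σ v_i α_i r_i = 8·3·6 + 1·5·3 + 10·4·4 + 5·7·9 + 9·8·7 = 1138 ≡ 5.
  α_i^2 mod 11 = [9, 3, 5, 5, 9].
  S_2 = Σ v_i α_i^2 r_i = 8·9·6 + 1·3·3 + 10·5·4 + 5·5·9 + 9·9·7 = 1433 ≡ 3.
  S = (1, 5, 3) ≠ 0, so r is not a codeword (an error is present).
Step 3: locate the error. For a single error e at position i, S_ℓ = v_i·e·α_i^ℓ, so α_err = S_1/S_0.
  S_0^{−1} = 1^{−1} = 1 (mod 11), so α_err = 5·1 = 5 ≡ 5 = α_2. Error position i = 2.
  Consistency check: S_2/S_1 = 3·9 = 27 ≡ 5 = α_err ✓ (single-error assumption holds).
Step 4: error magnitude e = S_0/v_2 = S_0·∏_{j≠2}(α_2 − α_j) = 1·1 = 1 ≡ 1 (mod 11).
Step 5: correct position 2: c_2 = r_2 − e = 3 − 1 ≡ 2 (mod 11). Hence c = [6, 2, 4, 9, 7].
  Check: interpolating c through the α_i gives m(x) = 1 + 9·x (degree < 2) with m(α_i) = c_i for every i, so c is indeed a codeword.


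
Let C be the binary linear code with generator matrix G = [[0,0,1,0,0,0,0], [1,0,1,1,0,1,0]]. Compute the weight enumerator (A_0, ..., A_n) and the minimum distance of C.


Weight distribution: A_0 = 1, A_1 = 1, A_3 = 1, A_4 = 1. Minimum distance d = 1.

Enumerate all 2^2 = 4 messages m ∈ F_2^2.
For each, compute codeword c = mG in F_2^7, then tally its weight.
  m = 00 → c = 0000000, weight = 0.
  m = 10 → c = 0010000, weight = 1.
  m = 01 → c = 1011010, weight = 4.
  m = 11 → c = 1001010, weight = 3.
Tally weights:
  weight 0: 1 codewords.
  weight 1: 1 codewords.
  weight 3: 1 codewords.
  weight 4: 1 codewords.
Minimum distance d = smallest w > 0 with A_w > 0 = 1.
Sanity: Σ A_w = 4 = 2^2 = 4 ✓.


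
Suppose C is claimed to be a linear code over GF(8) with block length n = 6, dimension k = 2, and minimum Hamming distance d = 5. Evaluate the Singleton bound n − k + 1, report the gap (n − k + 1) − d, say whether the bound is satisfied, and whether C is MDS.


Singleton RHS = n − k + 1 = 5, slack = 0, bound satisfied, MDS.

Singleton bound: d ≤ n − k + 1.
Here n = 6, k = 2, so n − k + 1 = 5.
Given d = 5, check d ≤ 5: YES.
Slack = (n − k + 1) − d = 0.
The code is MDS (slack = 0).
Description: the claimed parameters are [6, 2, 5]_8; such a code would be MDS (meets Singleton bound).


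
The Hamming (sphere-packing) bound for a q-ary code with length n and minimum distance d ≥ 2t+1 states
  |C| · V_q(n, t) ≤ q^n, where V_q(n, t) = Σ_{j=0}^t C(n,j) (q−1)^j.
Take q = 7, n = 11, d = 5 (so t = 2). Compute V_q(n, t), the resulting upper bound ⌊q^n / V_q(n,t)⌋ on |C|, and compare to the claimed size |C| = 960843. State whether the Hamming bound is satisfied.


V_q(n, t) = 2047, q^n = 1977326743, Hamming bound = 965963, |C| = 960843 ≤ bound (satisfied).

Step 1: Compute V_q(n, t) = Σ_{j=0}^2 C(n, j) (q−1)^j.
  j = 0: C(11,0)·(6)^0 = 1·1 = 1.
  j = 1: C(11,1)·(6)^1 = 11·6 = 66.
  j = 2: C(11,2)·(6)^2 = 55·36 = 1980.
  V_q(n, t) = 1 + 66 + 1980 = 2047.
Step 2: q^n = 7^11 = 1977326743.
Step 3: Hamming bound ⌊q^n / V_q(n,t)⌋ = ⌊1977326743/2047⌋ = 965963.
Step 4: Compare |C| = 960843 to 965963: satisfied.
The claimed |C| lies below the Hamming bound.


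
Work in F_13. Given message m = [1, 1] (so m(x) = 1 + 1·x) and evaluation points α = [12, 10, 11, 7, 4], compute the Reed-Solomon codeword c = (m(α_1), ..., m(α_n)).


c = [0, 11, 12, 8, 5]

Message polynomial: m(x) = 1 + 1·x (mod 13).
For each evaluation point α_i, compute m(α_i) mod 13:
  α_1 = 12: Horner steps 1 → 0, so m(12) = 0.
  α_2 = 10: Horner steps 1 → 11, so m(10) = 11.
  α_3 = 11: Horner steps 1 → 12, so m(11) = 12.
  α_4 = 7: Horner steps 1 → 8, so m(7) = 8.
  α_5 = 4: Horner steps 1 → 5, so m(4) = 5.
Codeword c = [0, 11, 12, 8, 5] ∈ F_13^5.


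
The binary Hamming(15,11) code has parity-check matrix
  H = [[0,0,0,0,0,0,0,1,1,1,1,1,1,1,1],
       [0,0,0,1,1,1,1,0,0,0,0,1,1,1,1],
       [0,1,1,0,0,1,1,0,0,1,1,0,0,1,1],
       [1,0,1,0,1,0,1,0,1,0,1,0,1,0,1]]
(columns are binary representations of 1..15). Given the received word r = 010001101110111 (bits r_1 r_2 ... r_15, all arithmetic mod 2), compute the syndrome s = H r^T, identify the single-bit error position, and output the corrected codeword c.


s = (0, 1, 1, 1)^T, error position = 7, corrected codeword c = 010001001110111

Compute s = H r^T mod 2 one row at a time:
  s_1 = 0 + 1 + 1 + 1 + 0 + 1 + 1 + 1 = 6 ≡ 0 (mod 2).
  s_2 = 0 + 0 + 1 + 1 + 0 + 1 + 1 + 1 = 5 ≡ 1 (mod 2).
  s_3 = 1 + 0 + 1 + 1 + 1 + 1 + 1 + 1 = 7 ≡ 1 (mod 2).
  s_4 = 0 + 0 + 0 + 1 + 1 + 1 + 1 + 1 = 5 ≡ 1 (mod 2).
s = (0, 1, 1, 1)^T — this equals column 7 of H (binary 0111), so error is at position 7.
Correct: flip bit 7 of r = 010001101110111 to get c = 010001001110111.


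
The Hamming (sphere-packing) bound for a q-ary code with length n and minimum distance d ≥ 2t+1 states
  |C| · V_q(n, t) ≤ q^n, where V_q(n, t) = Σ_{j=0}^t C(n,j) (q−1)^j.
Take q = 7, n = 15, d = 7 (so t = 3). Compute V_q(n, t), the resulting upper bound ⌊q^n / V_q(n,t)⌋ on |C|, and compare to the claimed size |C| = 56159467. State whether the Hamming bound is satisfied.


V_q(n, t) = 102151, q^n = 4747561509943, Hamming bound = 46475918, |C| = 56159467 > bound (violated).

Step 1: Compute V_q(n, t) = Σ_{j=0}^3 C(n, j) (q−1)^j.
  j = 0: C(15,0)·(6)^0 = 1·1 = 1.
  j = 1: C(15,1)·(6)^1 = 15·6 = 90.
  j = 2: C(15,2)·(6)^2 = 105·36 = 3780.
  j = 3: C(15,3)·(6)^3 = 455·216 = 98280.
  V_q(n, t) = 1 + 90 + 3780 + 98280 = 102151.
Step 2: q^n = 7^15 = 4747561509943.
Step 3: Hamming bound ⌊q^n / V_q(n,t)⌋ = ⌊4747561509943/102151⌋ = 46475918.
Step 4: Compare |C| = 56159467 to 46475918: violated.
The claimed |C| lies above the Hamming bound, so no 7-ary code of length 15 with d ≥ 7 can have 56159467 codewords.


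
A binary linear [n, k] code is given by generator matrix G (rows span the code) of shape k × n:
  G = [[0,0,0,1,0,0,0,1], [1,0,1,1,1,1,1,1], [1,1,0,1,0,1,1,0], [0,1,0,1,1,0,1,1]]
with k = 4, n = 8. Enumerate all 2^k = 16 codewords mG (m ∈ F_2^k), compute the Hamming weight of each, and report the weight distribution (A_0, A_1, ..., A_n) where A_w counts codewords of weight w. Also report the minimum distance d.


Weight distribution: A_0 = 1, A_2 = 1, A_3 = 3, A_4 = 5, A_5 = 4, A_6 = 1, A_7 = 1. Minimum distance d = 2.

Enumerate all 2^4 = 16 messages m ∈ F_2^4.
For each, compute codeword c = mG in F_2^8, then tally its weight.
  m = 0000 → c = 00000000, weight = 0.
  m = 1000 → c = 00010001, weight = 2.
  m = 0100 → c = 10111111, weight = 7.
  m = 1100 → c = 10101110, weight = 5.
  m = 0010 → c = 11010110, weight = 5.
  m = 1010 → c = 11000111, weight = 5.
  m = 0110 → c = 01101001, weight = 4.
  m = 1110 → c = 01111000, weight = 4.
  m = 0001 → c = 01011011, weight = 5.
  m = 1001 → c = 01001010, weight = 3.
  m = 0101 → c = 11100100, weight = 4.
  m = 1101 → c = 11110101, weight = 6.
  m = 0011 → c = 10001101, weight = 4.
  m = 1011 → c = 10011100, weight = 4.
  m = 0111 → c = 00110010, weight = 3.
  m = 1111 → c = 00100011, weight = 3.
Tally weights:
  weight 0: 1 codewords.
  weight 2: 1 codewords.
  weight 3: 3 codewords.
  weight 4: 5 codewords.
  weight 5: 4 codewords.
  weight 6: 1 codewords.
  weight 7: 1 codewords.
Minimum distance d = smallest w > 0 with A_w > 0 = 2.
Sanity: Σ A_w = 16 = 2^4 = 16 ✓.


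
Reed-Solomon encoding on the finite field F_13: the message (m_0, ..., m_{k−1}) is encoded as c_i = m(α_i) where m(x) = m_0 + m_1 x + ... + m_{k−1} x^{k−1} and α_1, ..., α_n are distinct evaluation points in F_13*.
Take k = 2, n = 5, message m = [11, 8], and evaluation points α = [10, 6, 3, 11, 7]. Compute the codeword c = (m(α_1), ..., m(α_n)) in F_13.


c = [0, 7, 9, 8, 2]

Message polynomial: m(x) = 11 + 8·x (mod 13).
For each evaluation point α_i, compute m(α_i) mod 13:
  α_1 = 10: Horner steps 8 → 0, so m(10) = 0.
  α_2 = 6: Horner steps 8 → 7, so m(6) = 7.
  α_3 = 3: Horner steps 8 → 9, so m(3) = 9.
  α_4 = 11: Horner steps 8 → 8, so m(11) = 8.
  α_5 = 7: Horner steps 8 → 2, so m(7) = 2.
Codeword c = [0, 7, 9, 8, 2] ∈ F_13^5.


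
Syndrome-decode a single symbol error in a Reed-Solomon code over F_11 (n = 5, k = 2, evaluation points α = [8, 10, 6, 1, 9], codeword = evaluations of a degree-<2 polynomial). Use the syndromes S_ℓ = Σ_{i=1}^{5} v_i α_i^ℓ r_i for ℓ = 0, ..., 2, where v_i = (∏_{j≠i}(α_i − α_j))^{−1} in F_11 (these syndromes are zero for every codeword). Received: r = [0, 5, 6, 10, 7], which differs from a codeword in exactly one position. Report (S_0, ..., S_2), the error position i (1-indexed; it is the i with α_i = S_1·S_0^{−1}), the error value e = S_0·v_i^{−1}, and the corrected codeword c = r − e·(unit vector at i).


S = (6, 10, 2), error at position 5, error magnitude e = 10, c = [0, 5, 6, 10, 8].

Step 1: column multipliers v_i = (∏_{j≠i}(α_i − α_j))^{−1} mod 11.
  i = 1 (α = 8): (8−10)(8−6)(8−1)(8−9) = (−2)·2·7·(−1) = 28 ≡ 6, so v_1 = 6^{−1} = 2 (mod 11).
  i = 2 (α = 10): (10−8)(10−6)(10−1)(10−9) = 2·4·9·1 = 72 ≡ 6, so v_2 = 6^{−1} = 2 (mod 11).
  i = 3 (α = 6): (6−8)(6−10)(6−1)(6−9) = (−2)·(−4)·5·(−3) = −120 ≡ 1, so v_3 = 1^{−1} = 1 (mod 11).
  i = 4 (α = 1): (1−8)(1−10)(1−6)(1−9) = (−7)·(−9)·(−5)·(−8) = 2520 ≡ 1, so v_4 = 1^{−1} = 1 (mod 11).
  i = 5 (α = 9): (9−8)(9−10)(9−6)(9−1) = 1·(−1)·3·8 = −24 ≡ 9, so v_5 = 9^{−1} = 5 (mod 11).
  v = [2, 2, 1, 1, 5].
Step 2: syndromes of r = [0, 5, 6, 10, 7] (all sums mod 11).
  S_0 = Σ v_i r_i = 2·0 + 2·5 + 1·6 + 1·10 + 5·7 = 61 ≡ 6.
  S_1 = Σ v_i α_i r_i = 2·8·0 + 2·10·5 + 1·6·6 + 1·1·10 + 5·9·7 = 461 ≡ 10.
  α_i^2 mod 11 = [9, 1, 3, 1, 4].
  S_2 = Σ v_i α_i^2 r_i = 2·9·0 + 2·1·5 + 1·3·6 + 1·1·10 + 5·4·7 = 178 ≡ 2.
  S = (6, 10, 2) ≠ 0, so r is not a codeword (an error is present).
Step 3: locate the error. For a single error e at position i, S_ℓ = v_i·e·α_i^ℓ, so α_err = S_1/S_0.
  S_0^{−1} = 6^{−1} = 2 (mod 11), so α_err = 10·2 = 20 ≡ 9 = α_5. Error position i = 5.
  Consistency check: S_2/S_1 = 2·10 = 20 ≡ 9 = α_err ✓ (single-error assumption holds).
Step 4: error magnitude e = S_0/v_5 = S_0·∏_{j≠5}(α_5 − α_j) = 6·9 = 54 ≡ 10 (mod 11).
Step 5: correct position 5: c_5 = r_5 − e = 7 − 10 ≡ 8 (mod 11). Hence c = [0, 5, 6, 10, 8].
  Check: interpolating c through the α_i gives m(x) = 2 + 8·x (degree < 2) with m(α_i) = c_i for every i, so c is indeed a codeword.
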